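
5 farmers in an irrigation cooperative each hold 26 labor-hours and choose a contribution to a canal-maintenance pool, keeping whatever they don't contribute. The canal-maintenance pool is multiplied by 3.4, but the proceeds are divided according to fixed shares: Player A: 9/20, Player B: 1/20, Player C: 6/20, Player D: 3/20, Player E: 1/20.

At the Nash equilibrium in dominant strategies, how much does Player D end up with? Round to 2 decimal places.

Player j's private return per contributed unit is 3.4 × (j's share). Contributing is weakly dominant for j when that share is at least 1/3.4 = 0.2941, and contributing 0 is dominant otherwise.
Player A and Player C clear that bar, contributing 26 each; the remaining 3 contribute 0. Total contributed: 52.
Player D keeps 26 and receives 3.4 × 52 × 3/20 = 26.52 from the canal-maintenance pool, for a payoff of 52.52.

52.52 labor-hours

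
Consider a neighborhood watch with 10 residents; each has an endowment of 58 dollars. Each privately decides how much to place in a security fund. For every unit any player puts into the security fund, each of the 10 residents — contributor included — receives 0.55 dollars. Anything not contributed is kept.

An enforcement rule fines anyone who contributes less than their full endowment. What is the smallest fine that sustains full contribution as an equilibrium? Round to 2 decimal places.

Given the others contribute fully, the best deviation is to contribute 0 (any partial contribution still incurs the fine and gives up units whose private return 0.55 is below 1).
Deviating from 58 to 0 saves 58 dollars but forfeits the deviator's share of the drop in the security fund: 0.55 × 58 = 31.90.
So the deviation gain is 58 − 31.90 = 26.10, and the fine must be at least 26.10 dollars to wipe it out.

26.10 dollars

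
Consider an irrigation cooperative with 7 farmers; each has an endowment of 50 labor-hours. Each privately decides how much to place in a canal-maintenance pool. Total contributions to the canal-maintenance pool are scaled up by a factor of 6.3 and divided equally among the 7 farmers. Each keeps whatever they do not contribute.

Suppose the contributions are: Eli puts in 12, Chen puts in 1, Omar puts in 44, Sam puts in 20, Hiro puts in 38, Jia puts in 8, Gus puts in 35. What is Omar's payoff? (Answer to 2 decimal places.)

148.20 labor-hours

Total contributed: 12 + 1 + 44 + 20 + 38 + 8 + 35 = 158.
Each receives 6.3 × 158 / 7 = 142.20 from the canal-maintenance pool.
Omar keeps 50 − 44 = 6, so Omar's payoff is 6 + 142.20 = 148.20.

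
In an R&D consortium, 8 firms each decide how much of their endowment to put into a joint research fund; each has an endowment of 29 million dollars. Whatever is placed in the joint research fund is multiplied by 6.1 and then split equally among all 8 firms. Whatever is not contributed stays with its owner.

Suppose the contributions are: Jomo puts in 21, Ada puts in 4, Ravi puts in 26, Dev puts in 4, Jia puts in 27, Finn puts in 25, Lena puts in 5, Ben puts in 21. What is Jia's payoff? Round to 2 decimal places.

Total contributed: 21 + 4 + 26 + 4 + 27 + 25 + 5 + 21 = 133.
Each receives 6.1 × 133 / 8 = 101.41 from the joint research fund.
Jia keeps 29 − 27 = 2, so Jia's payoff is 2 + 101.41 = 103.41.

103.41 million dollars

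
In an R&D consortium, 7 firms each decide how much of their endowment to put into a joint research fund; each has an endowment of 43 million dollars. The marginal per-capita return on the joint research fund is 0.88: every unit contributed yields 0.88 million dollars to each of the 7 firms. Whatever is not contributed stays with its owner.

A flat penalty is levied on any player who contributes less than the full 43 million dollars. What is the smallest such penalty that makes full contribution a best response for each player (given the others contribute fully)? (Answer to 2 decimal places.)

Given the others contribute fully, the best deviation is to contribute 0 (any partial contribution still incurs the fine and gives up units whose private return 0.88 is below 1).
Deviating from 43 to 0 saves 43 million dollars but forfeits the deviator's share of the drop in the joint research fund: 0.88 × 43 = 37.84.
So the deviation gain is 43 − 37.84 = 5.16, and the fine must be at least 5.16 million dollars to wipe it out.

5.16 million dollars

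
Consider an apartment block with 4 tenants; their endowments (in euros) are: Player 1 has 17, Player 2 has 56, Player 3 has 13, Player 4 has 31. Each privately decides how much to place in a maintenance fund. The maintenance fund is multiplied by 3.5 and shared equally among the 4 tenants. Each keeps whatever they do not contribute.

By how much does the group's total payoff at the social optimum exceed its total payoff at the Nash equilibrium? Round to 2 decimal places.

292.50 euros

The private return per contributed unit is 3.5/4 = 0.8750 < 1 for every player regardless of endowment, so the Nash equilibrium is zero contribution and the group total is Σ E_j = 17 + 56 + 13 + 31 = 117.
Each contributed unit returns 3.500 to the group, so the social optimum is full contribution by everyone: group total = 3.500 × 117 = 409.50.
Efficiency loss = (3.500 − 1) × 117 = 292.50.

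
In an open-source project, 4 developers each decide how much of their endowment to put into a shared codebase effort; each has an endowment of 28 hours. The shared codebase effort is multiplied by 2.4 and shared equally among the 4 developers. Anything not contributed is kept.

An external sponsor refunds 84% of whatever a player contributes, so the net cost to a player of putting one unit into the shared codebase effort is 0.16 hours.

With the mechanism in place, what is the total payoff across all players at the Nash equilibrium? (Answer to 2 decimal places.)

362.88 hours

With the mechanism, a contributed unit returns (2.4/4) / 0.16 = 3.7500 per unit of net cost to the contributor — now above 1 — so contributing fully is weakly dominant for every player.
So the Nash equilibrium is full contribution by all 4; the group earns 4 × (28 × 0.84 + 2.4 × 28) = 362.88.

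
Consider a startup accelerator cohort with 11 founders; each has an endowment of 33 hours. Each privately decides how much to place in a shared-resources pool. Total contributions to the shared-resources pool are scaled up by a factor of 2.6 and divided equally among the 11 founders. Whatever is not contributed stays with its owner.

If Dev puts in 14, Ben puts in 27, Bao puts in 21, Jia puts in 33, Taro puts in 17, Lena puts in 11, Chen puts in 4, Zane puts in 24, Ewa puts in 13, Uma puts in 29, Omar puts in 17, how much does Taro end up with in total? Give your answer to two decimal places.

Total contributed: 14 + 27 + 21 + 33 + 17 + 11 + 4 + 24 + 13 + 29 + 17 = 210.
Each receives 2.6 × 210 / 11 = 49.64 from the shared-resources pool.
Taro keeps 33 − 17 = 16, so Taro's payoff is 16 + 49.64 = 65.64.

65.64 hours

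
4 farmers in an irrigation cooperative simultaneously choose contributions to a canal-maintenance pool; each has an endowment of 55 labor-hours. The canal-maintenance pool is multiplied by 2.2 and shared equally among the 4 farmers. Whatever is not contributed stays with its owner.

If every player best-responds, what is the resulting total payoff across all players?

220.00 labor-hours

Each contributed unit returns 2.2/4 = 0.5500 to its contributor — below 1 — so contributing 0 is dominant for every player. At the Nash equilibrium everyone keeps their 55, and the group total is 4 × 55 = 220.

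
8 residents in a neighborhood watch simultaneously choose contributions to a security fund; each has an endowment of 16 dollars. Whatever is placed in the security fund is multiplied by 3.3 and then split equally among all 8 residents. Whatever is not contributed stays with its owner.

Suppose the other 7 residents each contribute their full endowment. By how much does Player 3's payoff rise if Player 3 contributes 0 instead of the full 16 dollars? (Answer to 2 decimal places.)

9.40 dollars

Switching from a contribution of 16 to 0 lets Player 3 keep an extra 16 dollars, but lowers the security fund by 16, which costs Player 3 their own share of that drop: 3.3/8 × 16 = 6.60.
Net gain = 16 − 6.60 = 9.40. The private return per contributed unit (0.4125) is below 1, so free-riding is indeed the best response regardless of what the others do.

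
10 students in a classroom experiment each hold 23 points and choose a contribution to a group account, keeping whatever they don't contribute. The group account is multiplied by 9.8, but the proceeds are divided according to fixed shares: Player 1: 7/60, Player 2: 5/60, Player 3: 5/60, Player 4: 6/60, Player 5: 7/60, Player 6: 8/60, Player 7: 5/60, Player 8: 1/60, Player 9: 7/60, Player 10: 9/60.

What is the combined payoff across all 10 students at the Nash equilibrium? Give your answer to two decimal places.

For player j, contributing a unit is worthwhile iff 9.8 × (j's share) ≥ 1, i.e. iff j's share is at least 0.1020.
The shares above 0.1020 belong to Player 1, Player 5, Player 6, Player 9 and Player 10, contributing 23 each; the remaining 5 contribute 0. Total contributed: 115.
The group account pays out 9.8 × 115 = 1127.00 in total (split across the unequal shares, but the aggregate is all that matters for the group sum).
The 5 free-riders keep 23 each, adding 115. Group total = 115 + 1127.00 = 1242.00.

1242.00 points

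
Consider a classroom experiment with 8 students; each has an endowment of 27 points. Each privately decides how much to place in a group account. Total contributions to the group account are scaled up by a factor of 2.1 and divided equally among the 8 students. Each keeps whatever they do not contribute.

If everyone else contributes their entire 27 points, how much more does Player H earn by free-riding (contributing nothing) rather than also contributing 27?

19.91 points

Switching from a contribution of 27 to 0 lets Player H keep an extra 27 points, but lowers the group account by 27, which costs Player H their own share of that drop: 2.1/8 × 27 = 7.09.
Net gain = 27 − 7.09 = 19.91. The private return per contributed unit (0.2625) is below 1, so free-riding is indeed the best response regardless of what the others do.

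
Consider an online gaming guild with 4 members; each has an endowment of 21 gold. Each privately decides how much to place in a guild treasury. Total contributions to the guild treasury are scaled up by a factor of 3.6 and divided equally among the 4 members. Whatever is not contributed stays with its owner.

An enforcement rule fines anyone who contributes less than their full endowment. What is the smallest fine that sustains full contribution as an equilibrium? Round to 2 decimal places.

2.10 gold

Given the others contribute fully, the best deviation is to contribute 0 (any partial contribution still incurs the fine and gives up units whose private return 0.9000 is below 1).
Deviating from 21 to 0 saves 21 gold but forfeits the deviator's share of the drop in the guild treasury: 3.6/4 × 21 = 18.90.
So the deviation gain is 21 − 18.90 = 2.10, and the fine must be at least 2.10 gold to wipe it out.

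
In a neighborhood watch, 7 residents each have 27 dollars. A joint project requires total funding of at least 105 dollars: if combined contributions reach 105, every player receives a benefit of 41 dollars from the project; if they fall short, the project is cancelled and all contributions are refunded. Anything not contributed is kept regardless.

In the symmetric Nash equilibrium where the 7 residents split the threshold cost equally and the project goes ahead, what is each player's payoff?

53 dollars

Equal share of the threshold: 105/7 = 15.
At this profile no one gains by cutting their contribution: any cut drops the total below 105, the project is cancelled, contributions are refunded, and the deviator ends with 27, which is less than 27 − 15 + 41 = 53. Contributing more than 15 just wastes the excess. So contributing exactly 15 is a best response.
Each player's payoff: 27 − 15 + 41 = 53.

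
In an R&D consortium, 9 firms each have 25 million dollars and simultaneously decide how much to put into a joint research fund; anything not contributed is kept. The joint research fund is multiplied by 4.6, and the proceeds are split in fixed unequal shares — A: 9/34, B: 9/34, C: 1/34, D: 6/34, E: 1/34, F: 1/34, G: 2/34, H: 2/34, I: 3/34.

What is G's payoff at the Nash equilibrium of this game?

A player with share s gets back 4.6·s per unit contributed, so full contribution is dominant for anyone with s > 1/4.6 = 0.2174 and zero contribution is dominant for anyone below.
A and B clear that bar, contributing 25 each; the remaining 7 contribute 0. Total contributed: 50.
G keeps 25 and receives 4.6 × 50 × 2/34 = 13.53 from the joint research fund, for a payoff of 38.53.

38.53 million dollars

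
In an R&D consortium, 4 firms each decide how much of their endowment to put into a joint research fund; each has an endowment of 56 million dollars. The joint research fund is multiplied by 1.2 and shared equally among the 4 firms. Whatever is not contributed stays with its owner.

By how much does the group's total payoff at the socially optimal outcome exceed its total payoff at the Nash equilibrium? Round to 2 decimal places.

44.80 million dollars

Each contributed unit returns 1.2/4 = 0.3000 to its contributor — below 1 — so contributing 0 is dominant for every player. At the Nash equilibrium everyone keeps their 56, and the group total is 4 × 56 = 224.
Each contributed unit returns 1.200 to the group as a whole (0.3000 to each of 4 players), which exceeds 1, so the social optimum is full contribution: group total = 1.200 × 224 = 268.80.
Efficiency loss = 268.80 − 224 = 44.80.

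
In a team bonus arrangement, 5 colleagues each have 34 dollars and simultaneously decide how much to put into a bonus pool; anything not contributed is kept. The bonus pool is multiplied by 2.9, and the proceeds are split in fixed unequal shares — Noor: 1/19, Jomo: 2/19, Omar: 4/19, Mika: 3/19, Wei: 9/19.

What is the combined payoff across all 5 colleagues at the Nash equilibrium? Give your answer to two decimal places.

Each unit j contributes comes back to j as 2.9 × (j's share), so j prefers to contribute only if that share exceeds 1/2.9 = 0.3448; otherwise keeping the unit dominates.
Wei alone (share 9/19) is above the threshold, contributing 34; the remaining 4 contribute 0. Total contributed: 34.
The bonus pool pays out 2.9 × 34 = 98.60 in total (split across the unequal shares, but the aggregate is all that matters for the group sum).
The 4 free-riders keep 34 each, adding 136. Group total = 136 + 98.60 = 234.60.

234.60 dollars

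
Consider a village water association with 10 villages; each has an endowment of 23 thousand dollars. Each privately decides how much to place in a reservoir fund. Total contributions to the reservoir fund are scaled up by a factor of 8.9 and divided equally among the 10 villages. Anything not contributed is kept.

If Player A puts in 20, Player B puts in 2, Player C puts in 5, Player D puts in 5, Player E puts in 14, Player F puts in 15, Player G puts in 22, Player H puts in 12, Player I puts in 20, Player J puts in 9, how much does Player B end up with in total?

131.36 thousand dollars

Total contributed: 20 + 2 + 5 + 5 + 14 + 15 + 22 + 12 + 20 + 9 = 124.
Each receives 8.9 × 124 / 10 = 110.36 from the reservoir fund.
Player B keeps 23 − 2 = 21, so Player B's payoff is 21 + 110.36 = 131.36.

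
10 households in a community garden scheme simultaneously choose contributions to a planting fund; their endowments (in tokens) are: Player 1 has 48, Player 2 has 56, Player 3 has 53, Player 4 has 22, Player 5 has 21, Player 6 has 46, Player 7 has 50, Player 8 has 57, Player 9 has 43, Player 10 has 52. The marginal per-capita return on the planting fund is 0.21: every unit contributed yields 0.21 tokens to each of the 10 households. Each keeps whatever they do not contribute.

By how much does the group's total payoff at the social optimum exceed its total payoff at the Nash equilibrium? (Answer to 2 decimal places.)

The private return per contributed unit is 0.21 < 1 for everyone, so the Nash equilibrium is zero contribution and the group total is Σ E_j = 48 + 56 + 53 + 22 + 21 + 46 + 50 + 57 + 43 + 52 = 448.
Each contributed unit returns 2.100 to the group, so the social optimum is full contribution by everyone: group total = 2.100 × 448 = 940.80.
Efficiency loss = (2.100 − 1) × 448 = 492.80.

492.80 tokens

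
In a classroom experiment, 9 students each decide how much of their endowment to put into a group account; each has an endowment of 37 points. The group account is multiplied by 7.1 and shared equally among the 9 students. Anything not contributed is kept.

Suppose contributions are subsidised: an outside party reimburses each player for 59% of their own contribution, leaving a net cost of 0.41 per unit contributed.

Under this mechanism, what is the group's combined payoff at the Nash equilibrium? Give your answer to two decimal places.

Under the mechanism each unit contributed yields (7.1/9) / 0.41 = 1.9241 back to its contributor per unit of net cost, which exceeds 1, making full contribution the dominant choice for everyone.
So the Nash equilibrium is full contribution by all 9; the group earns 9 × (37 × 0.59 + 7.1 × 37) = 2560.77.

2560.77 points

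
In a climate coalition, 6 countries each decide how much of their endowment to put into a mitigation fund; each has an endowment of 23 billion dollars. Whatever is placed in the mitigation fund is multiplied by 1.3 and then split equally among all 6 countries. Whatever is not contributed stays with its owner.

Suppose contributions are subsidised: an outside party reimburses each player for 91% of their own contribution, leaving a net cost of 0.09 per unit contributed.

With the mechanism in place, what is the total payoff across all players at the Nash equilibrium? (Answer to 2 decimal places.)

304.98 billion dollars

Under the mechanism each unit contributed yields (1.3/6) / 0.09 = 2.4074 back to its contributor per unit of net cost, which exceeds 1, making full contribution the dominant choice for everyone.
So the Nash equilibrium is full contribution by all 6; the group earns 6 × (23 × 0.91 + 1.3 × 23) = 304.98.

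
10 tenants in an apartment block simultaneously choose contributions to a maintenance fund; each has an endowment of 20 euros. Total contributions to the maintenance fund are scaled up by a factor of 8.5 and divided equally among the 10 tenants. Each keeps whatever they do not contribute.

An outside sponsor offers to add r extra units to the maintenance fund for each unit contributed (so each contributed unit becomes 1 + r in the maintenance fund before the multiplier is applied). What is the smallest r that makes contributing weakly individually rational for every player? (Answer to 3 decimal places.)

0.176

With matching at rate r, one contributed unit becomes (1 + r) in the maintenance fund and returns 8.5 × (1 + r) / 10 to the contributor.
Setting this equal to 1: 1 + r = 10/8.5 = 1.1765.
So the minimum matching rate is r = 1.1765 − 1 = 0.176.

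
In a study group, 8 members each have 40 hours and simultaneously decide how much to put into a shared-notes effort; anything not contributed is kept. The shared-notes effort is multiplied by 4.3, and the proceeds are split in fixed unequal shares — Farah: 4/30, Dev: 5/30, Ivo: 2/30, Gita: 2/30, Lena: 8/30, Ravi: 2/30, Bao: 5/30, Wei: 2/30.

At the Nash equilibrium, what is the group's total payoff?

Each unit j contributes comes back to j as 4.3 × (j's share), so j prefers to contribute only if that share exceeds 1/4.3 = 0.2326; otherwise keeping the unit dominates.
Lena alone (share 8/30) is above the threshold, contributing 40; the remaining 7 contribute 0. Total contributed: 40.
The shared-notes effort pays out 4.3 × 40 = 172.00 in total (split across the unequal shares, but the aggregate is all that matters for the group sum).
The 7 free-riders keep 40 each, adding 280. Group total = 280 + 172.00 = 452.00.

452.00 hours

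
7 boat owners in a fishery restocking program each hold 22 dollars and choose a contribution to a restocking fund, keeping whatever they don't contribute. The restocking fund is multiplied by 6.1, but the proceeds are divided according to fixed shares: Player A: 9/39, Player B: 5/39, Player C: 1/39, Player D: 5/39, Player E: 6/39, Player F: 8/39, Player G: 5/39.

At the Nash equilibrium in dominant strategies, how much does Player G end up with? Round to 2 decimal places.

56.41 dollars

Player j's private return per contributed unit is 6.1 × (j's share). Contributing is weakly dominant for j when that share is at least 1/6.1 = 0.1639, and contributing 0 is dominant otherwise.
Player A and Player F are above the threshold, contributing 22 each; the remaining 5 contribute 0. Total contributed: 44.
Player G keeps 22 and receives 6.1 × 44 × 5/39 = 34.41 from the restocking fund, for a payoff of 56.41.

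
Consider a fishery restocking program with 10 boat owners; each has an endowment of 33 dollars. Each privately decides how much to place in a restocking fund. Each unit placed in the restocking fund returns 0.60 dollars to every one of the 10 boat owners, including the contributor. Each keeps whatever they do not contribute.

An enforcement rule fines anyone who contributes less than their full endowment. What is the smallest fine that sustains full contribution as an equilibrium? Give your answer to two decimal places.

Given the others contribute fully, the best deviation is to contribute 0 (any partial contribution still incurs the fine and gives up units whose private return 0.60 is below 1).
Deviating from 33 to 0 saves 33 dollars but forfeits the deviator's share of the drop in the restocking fund: 0.60 × 33 = 19.80.
So the deviation gain is 33 − 19.80 = 13.20, and the fine must be at least 13.20 dollars to wipe it out.

13.20 dollars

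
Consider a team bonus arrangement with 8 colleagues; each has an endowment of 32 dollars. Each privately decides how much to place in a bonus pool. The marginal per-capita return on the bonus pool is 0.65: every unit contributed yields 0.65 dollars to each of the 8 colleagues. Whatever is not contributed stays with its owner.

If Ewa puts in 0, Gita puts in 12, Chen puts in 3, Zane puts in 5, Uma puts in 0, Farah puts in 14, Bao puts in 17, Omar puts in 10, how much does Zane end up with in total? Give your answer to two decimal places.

Total contributed: 0 + 12 + 3 + 5 + 0 + 14 + 17 + 10 = 61.
Each receives 0.65 × 61 = 39.65 from the bonus pool.
Zane keeps 32 − 5 = 27, so Zane's payoff is 27 + 39.65 = 66.65.

66.65 dollars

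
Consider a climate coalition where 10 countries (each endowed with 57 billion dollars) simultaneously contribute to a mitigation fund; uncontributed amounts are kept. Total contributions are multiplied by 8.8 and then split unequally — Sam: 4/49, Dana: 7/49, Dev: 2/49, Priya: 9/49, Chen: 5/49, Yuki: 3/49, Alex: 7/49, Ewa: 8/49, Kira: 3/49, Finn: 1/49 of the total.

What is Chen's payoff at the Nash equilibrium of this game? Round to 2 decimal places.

261.73 billion dollars

Player j's private return per contributed unit is 8.8 × (j's share). Contributing is weakly dominant for j when that share is at least 1/8.8 = 0.1136, and contributing 0 is dominant otherwise.
The shares above 0.1136 belong to Dana, Priya, Alex and Ewa, contributing 57 each; the remaining 6 contribute 0. Total contributed: 228.
Chen keeps 57 and receives 8.8 × 228 × 5/49 = 204.73 from the mitigation fund, for a payoff of 261.73.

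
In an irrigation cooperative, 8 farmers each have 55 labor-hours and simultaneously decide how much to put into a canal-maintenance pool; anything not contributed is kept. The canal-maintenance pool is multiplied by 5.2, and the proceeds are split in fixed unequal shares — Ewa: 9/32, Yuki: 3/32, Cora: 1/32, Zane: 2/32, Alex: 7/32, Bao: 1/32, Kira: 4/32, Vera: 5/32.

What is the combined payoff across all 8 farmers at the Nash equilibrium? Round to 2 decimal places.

902.00 labor-hours

Each unit j contributes comes back to j as 5.2 × (j's share), so j prefers to contribute only if that share exceeds 1/5.2 = 0.1923; otherwise keeping the unit dominates.
Ewa and Alex are above the threshold, contributing 55 each; the remaining 6 contribute 0. Total contributed: 110.
The canal-maintenance pool pays out 5.2 × 110 = 572.00 in total (split across the unequal shares, but the aggregate is all that matters for the group sum).
The 6 free-riders keep 55 each, adding 330. Group total = 330 + 572.00 = 902.00.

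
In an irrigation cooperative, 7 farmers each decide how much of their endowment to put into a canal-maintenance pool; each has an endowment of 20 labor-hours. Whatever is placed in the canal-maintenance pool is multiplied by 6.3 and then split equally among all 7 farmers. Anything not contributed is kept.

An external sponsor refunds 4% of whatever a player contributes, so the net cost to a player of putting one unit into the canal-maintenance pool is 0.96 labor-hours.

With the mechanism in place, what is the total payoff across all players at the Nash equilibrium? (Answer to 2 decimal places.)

The effective private return is (6.3/7) / 0.96 = 0.9375, which is still under 1, so the mechanism doesn't change anyone's dominant strategy: zero contribution.
Everyone keeps their endowment and the group total is 7 × 20 = 140.

140.00 labor-hours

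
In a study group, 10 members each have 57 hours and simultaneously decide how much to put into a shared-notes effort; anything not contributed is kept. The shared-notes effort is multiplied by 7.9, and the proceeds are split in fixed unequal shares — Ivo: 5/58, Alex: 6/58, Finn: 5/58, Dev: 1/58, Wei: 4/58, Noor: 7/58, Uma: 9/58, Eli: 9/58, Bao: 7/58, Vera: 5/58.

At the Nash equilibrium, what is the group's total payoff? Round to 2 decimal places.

1356.60 hours

Player j's private return per contributed unit is 7.9 × (j's share). Contributing is weakly dominant for j when that share is at least 1/7.9 = 0.1266, and contributing 0 is dominant otherwise.
Uma and Eli clear that bar, contributing 57 each; the remaining 8 contribute 0. Total contributed: 114.
The shared-notes effort pays out 7.9 × 114 = 900.60 in total (split across the unequal shares, but the aggregate is all that matters for the group sum).
The 8 free-riders keep 57 each, adding 456. Group total = 456 + 900.60 = 1356.60.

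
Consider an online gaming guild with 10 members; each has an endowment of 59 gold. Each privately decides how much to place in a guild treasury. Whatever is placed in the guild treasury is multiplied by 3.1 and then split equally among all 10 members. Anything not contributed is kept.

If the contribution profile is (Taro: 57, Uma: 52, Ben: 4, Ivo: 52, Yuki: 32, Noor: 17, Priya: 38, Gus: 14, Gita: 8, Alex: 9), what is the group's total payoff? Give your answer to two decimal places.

1184.30 gold

Total contributed: 57 + 52 + 4 + 52 + 32 + 17 + 38 + 14 + 8 + 9 = 283; total kept: 10 × 59 − 283 = 307.
The guild treasury pays out 3.1 × 283 = 877.30 in aggregate.
Group total = 307 + 877.30 = 1184.30.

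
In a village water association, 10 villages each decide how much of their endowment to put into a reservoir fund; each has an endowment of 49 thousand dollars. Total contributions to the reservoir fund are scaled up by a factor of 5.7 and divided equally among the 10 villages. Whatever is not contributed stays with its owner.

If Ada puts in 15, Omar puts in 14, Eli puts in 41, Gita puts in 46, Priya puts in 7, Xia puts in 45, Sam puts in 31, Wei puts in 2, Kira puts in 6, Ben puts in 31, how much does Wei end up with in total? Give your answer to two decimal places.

Total contributed: 15 + 14 + 41 + 46 + 7 + 45 + 31 + 2 + 6 + 31 = 238.
Each receives 5.7 × 238 / 10 = 135.66 from the reservoir fund.
Wei keeps 49 − 2 = 47, so Wei's payoff is 47 + 135.66 = 182.66.

182.66 thousand dollars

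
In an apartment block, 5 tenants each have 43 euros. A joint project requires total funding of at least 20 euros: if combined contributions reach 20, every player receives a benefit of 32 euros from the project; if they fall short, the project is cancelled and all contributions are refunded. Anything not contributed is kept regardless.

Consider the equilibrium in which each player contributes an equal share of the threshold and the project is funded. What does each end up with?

71 euros

Equal share of the threshold: 20/5 = 4.
At this profile no one gains by cutting their contribution: any cut drops the total below 20, the project is cancelled, contributions are refunded, and the deviator ends with 43, which is less than 43 − 4 + 32 = 71. Contributing more than 4 just wastes the excess. So contributing exactly 4 is a best response.
Each player's payoff: 43 − 4 + 32 = 71.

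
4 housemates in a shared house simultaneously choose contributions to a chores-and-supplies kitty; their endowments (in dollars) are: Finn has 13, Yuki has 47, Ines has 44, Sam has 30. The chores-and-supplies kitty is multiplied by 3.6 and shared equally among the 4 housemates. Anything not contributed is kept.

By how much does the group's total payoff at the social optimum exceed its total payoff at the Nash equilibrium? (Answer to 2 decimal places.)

348.40 dollars

The private return per contributed unit is 3.6/4 = 0.9000 < 1 for every player regardless of endowment, so the Nash equilibrium is zero contribution and the group total is Σ E_j = 13 + 47 + 44 + 30 = 134.
Each contributed unit returns 3.600 to the group, so the social optimum is full contribution by everyone: group total = 3.600 × 134 = 482.40.
Efficiency loss = (3.600 − 1) × 134 = 348.40.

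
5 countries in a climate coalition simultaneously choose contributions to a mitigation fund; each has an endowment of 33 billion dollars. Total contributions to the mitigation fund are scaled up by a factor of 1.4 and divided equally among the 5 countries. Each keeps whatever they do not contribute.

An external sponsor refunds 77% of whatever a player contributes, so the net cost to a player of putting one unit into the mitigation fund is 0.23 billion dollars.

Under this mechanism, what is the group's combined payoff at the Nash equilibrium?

The effective private return per unit is now (1.4/5) / 0.23 = 1.2174 > 1, so every player's dominant strategy flips to full contribution.
So the Nash equilibrium is full contribution by all 5; the group earns 5 × (33 × 0.77 + 1.4 × 33) = 358.05.

358.05 billion dollars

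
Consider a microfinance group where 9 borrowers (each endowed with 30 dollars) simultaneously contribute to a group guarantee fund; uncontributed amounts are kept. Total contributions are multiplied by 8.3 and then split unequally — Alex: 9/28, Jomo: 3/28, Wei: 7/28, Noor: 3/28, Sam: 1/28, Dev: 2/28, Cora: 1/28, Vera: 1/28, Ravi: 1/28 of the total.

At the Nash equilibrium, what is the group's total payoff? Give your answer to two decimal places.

Player j's private return per contributed unit is 8.3 × (j's share). Contributing is weakly dominant for j when that share is at least 1/8.3 = 0.1205, and contributing 0 is dominant otherwise.
The shares above 0.1205 belong to Alex and Wei, contributing 30 each; the remaining 7 contribute 0. Total contributed: 60.
The group guarantee fund pays out 8.3 × 60 = 498.00 in total (split across the unequal shares, but the aggregate is all that matters for the group sum).
The 7 free-riders keep 30 each, adding 210. Group total = 210 + 498.00 = 708.00.

708.00 dollars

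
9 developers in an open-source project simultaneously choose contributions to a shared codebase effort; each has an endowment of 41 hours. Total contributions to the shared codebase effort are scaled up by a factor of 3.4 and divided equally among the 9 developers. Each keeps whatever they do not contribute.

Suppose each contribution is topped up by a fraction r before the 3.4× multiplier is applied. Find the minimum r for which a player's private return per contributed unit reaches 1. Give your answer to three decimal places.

1.647

With matching at rate r, one contributed unit becomes (1 + r) in the shared codebase effort and returns 3.4 × (1 + r) / 9 to the contributor.
Setting this equal to 1: 1 + r = 9/3.4 = 2.6471.
So the minimum matching rate is r = 2.6471 − 1 = 1.647.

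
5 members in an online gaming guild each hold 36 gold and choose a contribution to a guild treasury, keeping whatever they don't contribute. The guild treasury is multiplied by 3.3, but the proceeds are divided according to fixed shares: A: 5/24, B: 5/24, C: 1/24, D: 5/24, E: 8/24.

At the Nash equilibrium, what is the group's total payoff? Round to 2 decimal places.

Each unit j contributes comes back to j as 3.3 × (j's share), so j prefers to contribute only if that share exceeds 1/3.3 = 0.3030; otherwise keeping the unit dominates.
E alone (share 8/24) is above the threshold, contributing 36; the remaining 4 contribute 0. Total contributed: 36.
The guild treasury pays out 3.3 × 36 = 118.80 in total (split across the unequal shares, but the aggregate is all that matters for the group sum).
The 4 free-riders keep 36 each, adding 144. Group total = 144 + 118.80 = 262.80.

262.80 gold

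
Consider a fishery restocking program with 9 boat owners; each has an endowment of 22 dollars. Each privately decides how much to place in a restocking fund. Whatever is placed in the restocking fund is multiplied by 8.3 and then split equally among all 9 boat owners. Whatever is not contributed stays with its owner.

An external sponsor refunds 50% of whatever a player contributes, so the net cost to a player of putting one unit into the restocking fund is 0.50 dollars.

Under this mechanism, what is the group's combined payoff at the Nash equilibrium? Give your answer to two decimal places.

Under the mechanism each unit contributed yields (8.3/9) / 0.50 = 1.8444 back to its contributor per unit of net cost, which exceeds 1, making full contribution the dominant choice for everyone.
At the Nash equilibrium everyone contributes 22. Group total payoff = 9 × (22 × 0.50 + 8.3 × 22) = 1742.40.

1742.40 dollars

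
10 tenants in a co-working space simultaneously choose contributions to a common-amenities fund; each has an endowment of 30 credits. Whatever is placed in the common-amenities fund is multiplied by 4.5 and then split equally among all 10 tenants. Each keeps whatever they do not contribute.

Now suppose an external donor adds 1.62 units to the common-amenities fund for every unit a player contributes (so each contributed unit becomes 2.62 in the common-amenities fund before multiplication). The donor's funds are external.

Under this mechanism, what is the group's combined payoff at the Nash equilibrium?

With the mechanism, a contributed unit returns 4.5 × 2.62 / 10 = 1.1790 per unit of net cost to the contributor — now above 1 — so contributing fully is weakly dominant for every player.
So the Nash equilibrium is full contribution by all 10; the group earns 4.5 × 2.62 × 300 = 3537.00.

3537.00 credits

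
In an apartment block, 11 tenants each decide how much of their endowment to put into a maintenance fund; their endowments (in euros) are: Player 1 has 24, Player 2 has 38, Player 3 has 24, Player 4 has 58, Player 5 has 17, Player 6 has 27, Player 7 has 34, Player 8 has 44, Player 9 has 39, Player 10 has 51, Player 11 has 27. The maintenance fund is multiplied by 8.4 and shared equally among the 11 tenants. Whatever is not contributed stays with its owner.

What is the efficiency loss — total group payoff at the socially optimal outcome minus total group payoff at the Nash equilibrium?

The private return per contributed unit is 8.4/11 = 0.7636 < 1 for every player regardless of endowment, so the Nash equilibrium is zero contribution and the group total is Σ E_j = 24 + 38 + 24 + 58 + 17 + 27 + 34 + 44 + 39 + 51 + 27 = 383.
Each contributed unit returns 8.400 to the group, so the social optimum is full contribution by everyone: group total = 8.400 × 383 = 3217.20.
Efficiency loss = (8.400 − 1) × 383 = 2834.20.

2834.20 euros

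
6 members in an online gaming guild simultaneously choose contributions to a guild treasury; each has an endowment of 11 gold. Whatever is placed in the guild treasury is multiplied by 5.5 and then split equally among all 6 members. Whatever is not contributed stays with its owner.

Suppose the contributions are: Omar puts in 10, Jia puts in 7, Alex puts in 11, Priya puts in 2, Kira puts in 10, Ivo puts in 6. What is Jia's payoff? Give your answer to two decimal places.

46.17 gold

Total contributed: 10 + 7 + 11 + 2 + 10 + 6 = 46.
Each receives 5.5 × 46 / 6 = 42.17 from the guild treasury.
Jia keeps 11 − 7 = 4, so Jia's payoff is 4 + 42.17 = 46.17.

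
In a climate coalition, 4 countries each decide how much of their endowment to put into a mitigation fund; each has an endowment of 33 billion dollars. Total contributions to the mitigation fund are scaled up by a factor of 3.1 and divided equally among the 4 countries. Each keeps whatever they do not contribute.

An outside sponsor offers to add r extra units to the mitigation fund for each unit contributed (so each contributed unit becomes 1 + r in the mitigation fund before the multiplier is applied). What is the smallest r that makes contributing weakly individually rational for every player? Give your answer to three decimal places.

With matching at rate r, one contributed unit becomes (1 + r) in the mitigation fund and returns 3.1 × (1 + r) / 4 to the contributor.
Setting this equal to 1: 1 + r = 4/3.1 = 1.2903.
So the minimum matching rate is r = 1.2903 − 1 = 0.290.

0.290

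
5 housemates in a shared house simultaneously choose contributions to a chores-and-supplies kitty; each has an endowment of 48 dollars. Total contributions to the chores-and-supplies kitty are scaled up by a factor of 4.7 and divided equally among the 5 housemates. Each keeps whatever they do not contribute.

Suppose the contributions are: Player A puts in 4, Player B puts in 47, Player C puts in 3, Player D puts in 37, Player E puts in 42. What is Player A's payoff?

169.02 dollars

Total contributed: 4 + 47 + 3 + 37 + 42 = 133.
Each receives 4.7 × 133 / 5 = 125.02 from the chores-and-supplies kitty.
Player A keeps 48 − 4 = 44, so Player A's payoff is 44 + 125.02 = 169.02.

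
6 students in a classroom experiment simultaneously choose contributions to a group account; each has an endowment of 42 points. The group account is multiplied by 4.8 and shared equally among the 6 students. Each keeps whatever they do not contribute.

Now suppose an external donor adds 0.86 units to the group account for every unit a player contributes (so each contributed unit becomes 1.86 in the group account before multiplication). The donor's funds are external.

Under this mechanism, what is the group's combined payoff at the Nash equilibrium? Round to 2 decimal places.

2249.86 points

Under the mechanism each unit contributed yields 4.8 × 1.86 / 6 = 1.4880 back to its contributor per unit of net cost, which exceeds 1, making full contribution the dominant choice for everyone.
So the Nash equilibrium is full contribution by all 6; the group earns 4.8 × 1.86 × 252 = 2249.86.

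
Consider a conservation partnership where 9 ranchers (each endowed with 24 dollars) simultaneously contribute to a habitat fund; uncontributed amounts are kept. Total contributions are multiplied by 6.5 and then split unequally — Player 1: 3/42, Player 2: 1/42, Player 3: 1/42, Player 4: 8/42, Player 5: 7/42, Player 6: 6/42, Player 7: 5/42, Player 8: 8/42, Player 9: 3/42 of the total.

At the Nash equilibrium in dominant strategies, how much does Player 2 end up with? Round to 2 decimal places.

35.14 dollars

For player j, contributing a unit is worthwhile iff 6.5 × (j's share) ≥ 1, i.e. iff j's share is at least 0.1538.
The shares above 0.1538 belong to Player 4, Player 5 and Player 8, contributing 24 each; the remaining 6 contribute 0. Total contributed: 72.
Player 2 keeps 24 and receives 6.5 × 72 × 1/42 = 11.14 from the habitat fund, for a payoff of 35.14.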